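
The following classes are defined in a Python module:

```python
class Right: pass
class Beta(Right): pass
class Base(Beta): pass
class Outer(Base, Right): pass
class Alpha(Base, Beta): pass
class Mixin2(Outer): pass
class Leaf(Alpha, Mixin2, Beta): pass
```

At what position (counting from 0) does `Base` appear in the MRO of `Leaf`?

L[Leaf] = Leaf + merge(L[Alpha], L[Mixin2], L[Beta], [Alpha Mixin2 Beta])
  take Alpha:  [Alpha Base Beta Right object] + [Mixin2 Outer Base Beta Right object] + [Beta Right object] + [Alpha Mixin2 Beta]
  take Mixin2:  [Base Beta Right object] + [Mixin2 Outer Base Beta Right object] + [Beta Right object] + [Mixin2 Beta]
  take Outer:  [Base Beta Right object] + [Outer Base Beta Right object] + [Beta Right object] + [Beta]
  take Base:  [Base Beta Right object] + [Base Beta Right object] + [Beta Right object] + [Beta]
  take Beta:  [Beta Right object] + [Beta Right object] + [Beta Right object] + [Beta]
  take Right:  [Right object] + [Right object] + [Right object]
  take object:  [object] + [object] + [object]
MRO: Leaf Alpha Mixin2 Outer Base Beta Right object
Base sits at index 4.

4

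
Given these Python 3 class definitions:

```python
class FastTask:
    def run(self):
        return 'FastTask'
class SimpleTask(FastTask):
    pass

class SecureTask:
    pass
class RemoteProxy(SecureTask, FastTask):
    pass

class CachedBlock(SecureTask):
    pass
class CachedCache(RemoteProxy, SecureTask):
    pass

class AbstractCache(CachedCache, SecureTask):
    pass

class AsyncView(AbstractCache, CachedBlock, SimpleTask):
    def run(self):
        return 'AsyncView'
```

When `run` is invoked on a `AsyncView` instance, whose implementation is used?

L[AsyncView] = AsyncView + merge(L[AbstractCache], L[CachedBlock], L[SimpleTask], [AbstractCache CachedBlock SimpleTask])
  take AbstractCache:  [AbstractCache CachedCache RemoteProxy SecureTask FastTask object] + [CachedBlock SecureTask object] + [SimpleTask FastTask object] + [AbstractCache CachedBlock SimpleTask]
  take CachedCache:  [CachedCache RemoteProxy SecureTask FastTask object] + [CachedBlock SecureTask object] + [SimpleTask FastTask object] + [CachedBlock SimpleTask]
  take RemoteProxy:  [RemoteProxy SecureTask FastTask object] + [CachedBlock SecureTask object] + [SimpleTask FastTask object] + [CachedBlock SimpleTask]
  take CachedBlock:  [SecureTask FastTask object] + [CachedBlock SecureTask object] + [SimpleTask FastTask object] + [CachedBlock SimpleTask]
  take SecureTask:  [SecureTask FastTask object] + [SecureTask object] + [SimpleTask FastTask object] + [SimpleTask]
  take SimpleTask:  [FastTask object] + [object] + [SimpleTask FastTask object] + [SimpleTask]
  take FastTask:  [FastTask object] + [object] + [FastTask object]
  take object:  [object] + [object] + [object]
MRO: AsyncView AbstractCache CachedCache RemoteProxy CachedBlock SecureTask SimpleTask FastTask object
run is defined in: AsyncView, FastTask. First along the MRO is AsyncView.

AsyncView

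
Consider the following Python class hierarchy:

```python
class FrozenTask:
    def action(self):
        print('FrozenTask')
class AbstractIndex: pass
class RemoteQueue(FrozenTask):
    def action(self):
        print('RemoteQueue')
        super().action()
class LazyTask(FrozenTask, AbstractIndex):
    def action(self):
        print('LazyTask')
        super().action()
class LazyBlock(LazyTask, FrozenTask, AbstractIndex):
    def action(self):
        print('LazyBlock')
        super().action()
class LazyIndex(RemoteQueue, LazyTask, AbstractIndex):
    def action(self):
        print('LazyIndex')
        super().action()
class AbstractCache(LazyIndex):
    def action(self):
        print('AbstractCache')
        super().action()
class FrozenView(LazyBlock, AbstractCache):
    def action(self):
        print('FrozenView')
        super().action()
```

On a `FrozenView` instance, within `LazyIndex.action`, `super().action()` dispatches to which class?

L[FrozenView] = FrozenView + merge(L[LazyBlock], L[AbstractCache], [LazyBlock AbstractCache])
  take LazyBlock:  [LazyBlock LazyTask FrozenTask AbstractIndex object] + [AbstractCache LazyIndex RemoteQueue LazyTask FrozenTask AbstractIndex object] + [LazyBlock AbstractCache]
  take AbstractCache:  [LazyTask FrozenTask AbstractIndex object] + [AbstractCache LazyIndex RemoteQueue LazyTask FrozenTask AbstractIndex object] + [AbstractCache]
  take LazyIndex:  [LazyTask FrozenTask AbstractIndex object] + [LazyIndex RemoteQueue LazyTask FrozenTask AbstractIndex object]
  take RemoteQueue:  [LazyTask FrozenTask AbstractIndex object] + [RemoteQueue LazyTask FrozenTask AbstractIndex object]
  take LazyTask:  [LazyTask FrozenTask AbstractIndex object] + [LazyTask FrozenTask AbstractIndex object]
  take FrozenTask:  [FrozenTask AbstractIndex object] + [FrozenTask AbstractIndex object]
  take AbstractIndex:  [AbstractIndex object] + [AbstractIndex object]
  take object:  [object] + [object]
MRO: FrozenView LazyBlock AbstractCache LazyIndex RemoteQueue LazyTask FrozenTask AbstractIndex object
super() in LazyIndex.action on a FrozenView instance goes to the class after LazyIndex in FrozenView's MRO: RemoteQueue.

RemoteQueue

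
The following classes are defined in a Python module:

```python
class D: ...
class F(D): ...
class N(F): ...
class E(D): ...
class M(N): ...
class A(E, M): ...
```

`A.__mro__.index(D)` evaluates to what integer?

L[A] = A + merge(L[E], L[M], [E M])
  take E:  [E D object] + [M N F D object] + [E M]
  take M:  [D object] + [M N F D object] + [M]
  take N:  [D object] + [N F D object]
  take F:  [D object] + [F D object]
  take D:  [D object] + [D object]
  take object:  [object] + [object]
MRO: A E M N F D object
D sits at index 5.

5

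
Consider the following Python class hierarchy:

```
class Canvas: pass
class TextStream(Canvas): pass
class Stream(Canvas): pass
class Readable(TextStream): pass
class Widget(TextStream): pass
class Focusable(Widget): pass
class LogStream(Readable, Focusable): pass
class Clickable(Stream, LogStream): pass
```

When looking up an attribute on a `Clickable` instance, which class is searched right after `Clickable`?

L[Clickable] = Clickable + merge(L[Stream], L[LogStream], [Stream LogStream])
  take Stream:  [Stream Canvas object] + [LogStream Readable Focusable Widget TextStream Canvas object] + [Stream LogStream]
  take LogStream:  [Canvas object] + [LogStream Readable Focusable Widget TextStream Canvas object] + [LogStream]
  take Readable:  [Canvas object] + [Readable Focusable Widget TextStream Canvas object]
  take Focusable:  [Canvas object] + [Focusable Widget TextStream Canvas object]
  take Widget:  [Canvas object] + [Widget TextStream Canvas object]
  take TextStream:  [Canvas object] + [TextStream Canvas object]
  take Canvas:  [Canvas object] + [Canvas object]
  take object:  [object] + [object]
MRO: Clickable Stream LogStream Readable Focusable Widget TextStream Canvas object
Clickable is at position 0; next is Stream.

Stream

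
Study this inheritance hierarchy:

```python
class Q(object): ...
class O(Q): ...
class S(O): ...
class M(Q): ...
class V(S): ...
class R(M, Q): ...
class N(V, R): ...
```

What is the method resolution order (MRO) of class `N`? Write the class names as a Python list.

[N, V, S, O, R, M, Q, object]

L[N] = N + merge(L[V], L[R], [V R])
  take V:  [V S O Q object] + [R M Q object] + [V R]
  take S:  [S O Q object] + [R M Q object] + [R]
  take O:  [O Q object] + [R M Q object] + [R]
  take R:  [Q object] + [R M Q object] + [R]
  take M:  [Q object] + [M Q object]
  take Q:  [Q object] + [Q object]
  take object:  [object] + [object]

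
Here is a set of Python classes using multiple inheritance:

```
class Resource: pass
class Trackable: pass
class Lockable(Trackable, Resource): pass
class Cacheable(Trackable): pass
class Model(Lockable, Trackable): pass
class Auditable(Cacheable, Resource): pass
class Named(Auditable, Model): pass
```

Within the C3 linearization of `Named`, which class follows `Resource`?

object

L[Named] = Named + merge(L[Auditable], L[Model], [Auditable Model])
  take Auditable:  [Auditable Cacheable Trackable Resource object] + [Model Lockable Trackable Resource object] + [Auditable Model]
  take Cacheable:  [Cacheable Trackable Resource object] + [Model Lockable Trackable Resource object] + [Model]
  take Model:  [Trackable Resource object] + [Model Lockable Trackable Resource object] + [Model]
  take Lockable:  [Trackable Resource object] + [Lockable Trackable Resource object]
  take Trackable:  [Trackable Resource object] + [Trackable Resource object]
  take Resource:  [Resource object] + [Resource object]
  take object:  [object] + [object]
MRO: Named Auditable Cacheable Model Lockable Trackable Resource object
Resource is at position 6; next is object.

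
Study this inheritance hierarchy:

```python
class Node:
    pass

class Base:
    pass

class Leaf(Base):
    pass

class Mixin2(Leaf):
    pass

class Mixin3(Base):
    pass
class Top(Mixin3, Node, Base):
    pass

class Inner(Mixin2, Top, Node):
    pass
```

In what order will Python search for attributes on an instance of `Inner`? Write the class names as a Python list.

L[Inner] = Inner + merge(L[Mixin2], L[Top], L[Node], [Mixin2 Top Node])
  take Mixin2:  [Mixin2 Leaf Base object] + [Top Mixin3 Node Base object] + [Node object] + [Mixin2 Top Node]
  take Leaf:  [Leaf Base object] + [Top Mixin3 Node Base object] + [Node object] + [Top Node]
  take Top:  [Base object] + [Top Mixin3 Node Base object] + [Node object] + [Top Node]
  take Mixin3:  [Base object] + [Mixin3 Node Base object] + [Node object] + [Node]
  take Node:  [Base object] + [Node Base object] + [Node object] + [Node]
  take Base:  [Base object] + [Base object] + [object]
  take object:  [object] + [object] + [object]

[Inner, Mixin2, Leaf, Top, Mixin3, Node, Base, object]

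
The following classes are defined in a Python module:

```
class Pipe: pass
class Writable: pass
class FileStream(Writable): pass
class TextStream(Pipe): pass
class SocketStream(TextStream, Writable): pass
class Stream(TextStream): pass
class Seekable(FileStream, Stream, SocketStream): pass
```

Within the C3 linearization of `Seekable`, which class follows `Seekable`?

FileStream

L[Seekable] = Seekable + merge(L[FileStream], L[Stream], L[SocketStream], [FileStream Stream SocketStream])
  take FileStream:  [FileStream Writable object] + [Stream TextStream Pipe object] + [SocketStream TextStream Pipe Writable object] + [FileStream Stream SocketStream]
  take Stream:  [Writable object] + [Stream TextStream Pipe object] + [SocketStream TextStream Pipe Writable object] + [Stream SocketStream]
  take SocketStream:  [Writable object] + [TextStream Pipe object] + [SocketStream TextStream Pipe Writable object] + [SocketStream]
  take TextStream:  [Writable object] + [TextStream Pipe object] + [TextStream Pipe Writable object]
  take Pipe:  [Writable object] + [Pipe object] + [Pipe Writable object]
  take Writable:  [Writable object] + [object] + [Writable object]
  take object:  [object] + [object] + [object]
MRO: Seekable FileStream Stream SocketStream TextStream Pipe Writable object
Seekable is at position 0; next is FileStream.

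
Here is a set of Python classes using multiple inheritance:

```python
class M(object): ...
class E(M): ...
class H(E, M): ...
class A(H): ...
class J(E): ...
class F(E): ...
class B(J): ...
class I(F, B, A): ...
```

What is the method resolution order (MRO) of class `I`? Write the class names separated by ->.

L[I] = I + merge(L[F], L[B], L[A], [F B A])
  take F:  [F E M object] + [B J E M object] + [A H E M object] + [F B A]
  take B:  [E M object] + [B J E M object] + [A H E M object] + [B A]
  take J:  [E M object] + [J E M object] + [A H E M object] + [A]
  take A:  [E M object] + [E M object] + [A H E M object] + [A]
  take H:  [E M object] + [E M object] + [H E M object]
  take E:  [E M object] + [E M object] + [E M object]
  take M:  [M object] + [M object] + [M object]
  take object:  [object] + [object] + [object]

I -> F -> B -> J -> A -> H -> E -> M -> object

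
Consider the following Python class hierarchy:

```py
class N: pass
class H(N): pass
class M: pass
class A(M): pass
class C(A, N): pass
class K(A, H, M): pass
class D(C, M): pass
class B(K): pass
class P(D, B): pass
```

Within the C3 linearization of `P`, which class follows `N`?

L[P] = P + merge(L[D], L[B], [D B])
  take D:  [D C A M N object] + [B K A H M N object] + [D B]
  take C:  [C A M N object] + [B K A H M N object] + [B]
  take B:  [A M N object] + [B K A H M N object] + [B]
  take K:  [A M N object] + [K A H M N object]
  take A:  [A M N object] + [A H M N object]
  take H:  [M N object] + [H M N object]
  take M:  [M N object] + [M N object]
  take N:  [N object] + [N object]
  take object:  [object] + [object]
MRO: P D C B K A H M N object
N is at position 8; next is object.

object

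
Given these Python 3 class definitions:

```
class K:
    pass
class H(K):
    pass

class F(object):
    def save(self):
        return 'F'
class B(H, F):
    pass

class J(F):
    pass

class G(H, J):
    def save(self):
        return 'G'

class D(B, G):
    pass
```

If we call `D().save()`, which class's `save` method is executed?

L[D] = D + merge(L[B], L[G], [B G])
  take B:  [B H K F object] + [G H K J F object] + [B G]
  take G:  [H K F object] + [G H K J F object] + [G]
  take H:  [H K F object] + [H K J F object]
  take K:  [K F object] + [K J F object]
  take J:  [F object] + [J F object]
  take F:  [F object] + [F object]
  take object:  [object] + [object]
MRO: D B G H K J F object
save is defined in: F, G. First along the MRO is G.

G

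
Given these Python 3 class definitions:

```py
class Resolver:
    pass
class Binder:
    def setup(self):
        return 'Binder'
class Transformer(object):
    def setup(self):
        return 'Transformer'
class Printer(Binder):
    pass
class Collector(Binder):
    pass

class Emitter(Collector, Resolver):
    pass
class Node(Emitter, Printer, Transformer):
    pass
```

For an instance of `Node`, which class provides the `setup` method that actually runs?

Binder

L[Node] = Node + merge(L[Emitter], L[Printer], L[Transformer], [Emitter Printer Transformer])
  take Emitter:  [Emitter Collector Binder Resolver object] + [Printer Binder object] + [Transformer object] + [Emitter Printer Transformer]
  take Collector:  [Collector Binder Resolver object] + [Printer Binder object] + [Transformer object] + [Printer Transformer]
  take Printer:  [Binder Resolver object] + [Printer Binder object] + [Transformer object] + [Printer Transformer]
  take Binder:  [Binder Resolver object] + [Binder object] + [Transformer object] + [Transformer]
  take Resolver:  [Resolver object] + [object] + [Transformer object] + [Transformer]
  take Transformer:  [object] + [object] + [Transformer object] + [Transformer]
  take object:  [object] + [object] + [object]
MRO: Node Emitter Collector Printer Binder Resolver Transformer object
setup is defined in: Binder, Transformer. First along the MRO is Binder.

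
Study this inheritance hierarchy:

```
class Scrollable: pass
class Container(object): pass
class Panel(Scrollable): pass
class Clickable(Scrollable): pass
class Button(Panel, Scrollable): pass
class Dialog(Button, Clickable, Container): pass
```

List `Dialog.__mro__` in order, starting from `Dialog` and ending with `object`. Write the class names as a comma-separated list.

L[Dialog] = Dialog + merge(L[Button], L[Clickable], L[Container], [Button Clickable Container])
  take Button:  [Button Panel Scrollable object] + [Clickable Scrollable object] + [Container object] + [Button Clickable Container]
  take Panel:  [Panel Scrollable object] + [Clickable Scrollable object] + [Container object] + [Clickable Container]
  take Clickable:  [Scrollable object] + [Clickable Scrollable object] + [Container object] + [Clickable Container]
  take Scrollable:  [Scrollable object] + [Scrollable object] + [Container object] + [Container]
  take Container:  [object] + [object] + [Container object] + [Container]
  take object:  [object] + [object] + [object]

Dialog, Button, Panel, Clickable, Scrollable, Container, object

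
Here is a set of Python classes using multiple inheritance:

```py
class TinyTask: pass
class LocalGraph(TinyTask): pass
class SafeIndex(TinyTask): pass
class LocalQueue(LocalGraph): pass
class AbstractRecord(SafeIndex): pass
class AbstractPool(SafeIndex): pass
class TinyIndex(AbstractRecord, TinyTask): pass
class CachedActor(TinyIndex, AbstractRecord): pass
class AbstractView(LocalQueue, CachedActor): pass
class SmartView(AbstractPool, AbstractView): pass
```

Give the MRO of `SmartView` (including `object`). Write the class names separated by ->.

L[SmartView] = SmartView + merge(L[AbstractPool], L[AbstractView], [AbstractPool AbstractView])
  take AbstractPool:  [AbstractPool SafeIndex TinyTask object] + [AbstractView LocalQueue LocalGraph CachedActor TinyIndex AbstractRecord SafeIndex TinyTask object] + [AbstractPool AbstractView]
  take AbstractView:  [SafeIndex TinyTask object] + [AbstractView LocalQueue LocalGraph CachedActor TinyIndex AbstractRecord SafeIndex TinyTask object] + [AbstractView]
  take LocalQueue:  [SafeIndex TinyTask object] + [LocalQueue LocalGraph CachedActor TinyIndex AbstractRecord SafeIndex TinyTask object]
  take LocalGraph:  [SafeIndex TinyTask object] + [LocalGraph CachedActor TinyIndex AbstractRecord SafeIndex TinyTask object]
  take CachedActor:  [SafeIndex TinyTask object] + [CachedActor TinyIndex AbstractRecord SafeIndex TinyTask object]
  take TinyIndex:  [SafeIndex TinyTask object] + [TinyIndex AbstractRecord SafeIndex TinyTask object]
  take AbstractRecord:  [SafeIndex TinyTask object] + [AbstractRecord SafeIndex TinyTask object]
  take SafeIndex:  [SafeIndex TinyTask object] + [SafeIndex TinyTask object]
  take TinyTask:  [TinyTask object] + [TinyTask object]
  take object:  [object] + [object]

SmartView -> AbstractPool -> AbstractView -> LocalQueue -> LocalGraph -> CachedActor -> TinyIndex -> AbstractRecord -> SafeIndex -> TinyTask -> object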